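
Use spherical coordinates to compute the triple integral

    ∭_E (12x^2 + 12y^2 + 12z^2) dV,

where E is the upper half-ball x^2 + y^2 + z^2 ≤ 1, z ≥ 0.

In spherical coordinates, x = ρ sin(φ) cos(θ), y = ρ sin(φ) sin(θ), z = ρ cos(φ), and dV = ρ^2 sin(φ) dρ dφ dθ.

The integrand becomes 12ρ^2, so

    ∭_E (12x^2 + 12y^2 + 12z^2) dV = ∫_{0}^{2π} ∫_{0}^{π/2} ∫_{0}^{1} (12ρ^2) · ρ^2 sin(φ) dρ dφ dθ.

Inner (ρ): 12sin(φ)/5.
Middle (φ): 12/5.
Outer (θ): 24π/5.

Therefore the triple integral equals 24π/5.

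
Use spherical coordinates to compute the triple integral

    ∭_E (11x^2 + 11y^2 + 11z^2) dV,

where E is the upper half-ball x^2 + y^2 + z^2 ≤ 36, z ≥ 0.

In spherical coordinates, x = ρ sin(φ) cos(θ), y = ρ sin(φ) sin(θ), z = ρ cos(φ), and dV = ρ^2 sin(φ) dρ dφ dθ.

The integrand becomes 11ρ^2, so

    ∭_E (11x^2 + 11y^2 + 11z^2) dV = ∫_{0}^{2π} ∫_{0}^{π/2} ∫_{0}^{6} (11ρ^2) · ρ^2 sin(φ) dρ dφ dθ.

Inner (ρ): 85536sin(φ)/5.
Middle (φ): 85536/5.
Outer (θ): 171072π/5.

Therefore the triple integral equals 171072π/5.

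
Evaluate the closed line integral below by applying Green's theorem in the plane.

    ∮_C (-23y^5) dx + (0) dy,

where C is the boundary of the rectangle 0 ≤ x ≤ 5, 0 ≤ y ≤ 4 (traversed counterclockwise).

Green's theorem converts the closed line integral into a double integral over the enclosed region D:

    ∮_C P dx + Q dy = ∬_D (∂Q/∂x - ∂P/∂y) dA.

Here P = -23y^5, Q = 0, so

    ∂Q/∂x = 0,    ∂P/∂y = -115y^4,
    ∂Q/∂x - ∂P/∂y = 115y^4.

D is the region 0 ≤ x ≤ 5, 0 ≤ y ≤ 4. Evaluating the double integral:

    ∬_D (115y^4) dA = ∫_0^{5} ∫_0^{4} (115y^4) dy dx.

Inner (y from 0 to 4): 23552.
Outer (x from 0 to 5): 117760.

Therefore ∮_C P dx + Q dy = 117760.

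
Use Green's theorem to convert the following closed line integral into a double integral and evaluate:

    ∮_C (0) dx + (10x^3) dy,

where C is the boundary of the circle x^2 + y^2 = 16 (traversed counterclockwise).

Green's theorem converts the closed line integral into a double integral over the enclosed region D:

    ∮_C P dx + Q dy = ∬_D (∂Q/∂x - ∂P/∂y) dA.

Here P = 0, Q = 10x^3, so

    ∂Q/∂x = 30x^2,    ∂P/∂y = 0,
    ∂Q/∂x - ∂P/∂y = 30x^2.

D is the region x^2 + y^2 ≤ 16. Evaluating the double integral:

In polar coordinates (x = r cos θ, y = r sin θ, dA = r dr dθ) the integrand becomes 30r^2cos(θ)^2, so

    ∬_D (30x^2) dA = ∫_0^{2π} ∫_0^{4} (30r^2cos(θ)^2) · r dr dθ.

Inner (r from 0 to 4): 1920cos(θ)^2.
Outer (θ from 0 to 2π): 1920π.

Therefore ∮_C P dx + Q dy = 1920π.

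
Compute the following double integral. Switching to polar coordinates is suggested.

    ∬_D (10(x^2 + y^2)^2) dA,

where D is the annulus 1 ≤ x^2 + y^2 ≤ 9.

The region D is 1 ≤ r ≤ 3, 0 ≤ θ ≤ 2π in polar coordinates, where x = r cos(θ), y = r sin(θ), and dA = r dr dθ.

Under the substitution, the integrand becomes 10r^4, so

    ∬_D (10(x^2 + y^2)^2) dA = ∫_{0}^{2π} ∫_{1}^{3} (10r^4) · r dr dθ.

Inner integral (in r): ∫_{1}^{3} (10r^4) · r dr = 3640/3.

Outer integral (in θ): ∫_{0}^{2π} (3640/3) dθ = 7280π/3.

Therefore ∬_D (10(x^2 + y^2)^2) dA = 7280π/3.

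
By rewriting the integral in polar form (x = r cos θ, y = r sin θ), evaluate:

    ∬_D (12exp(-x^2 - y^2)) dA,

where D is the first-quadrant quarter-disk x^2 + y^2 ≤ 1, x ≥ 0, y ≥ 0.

The region D is 0 ≤ r ≤ 1, 0 ≤ θ ≤ π/2 in polar coordinates, where x = r cos(θ), y = r sin(θ), and dA = r dr dθ.

Under the substitution, the integrand becomes 12exp(-r^2), so

    ∬_D (12exp(-x^2 - y^2)) dA = ∫_{0}^{π/2} ∫_{0}^{1} (12exp(-r^2)) · r dr dθ.

Inner integral (in r): ∫_{0}^{1} (12exp(-r^2)) · r dr = 6 - 6exp(-1).

Outer integral (in θ): ∫_{0}^{π/2} (6 - 6exp(-1)) dθ = -3π exp(-1) + 3π.

Therefore ∬_D (12exp(-x^2 - y^2)) dA = -3π exp(-1) + 3π.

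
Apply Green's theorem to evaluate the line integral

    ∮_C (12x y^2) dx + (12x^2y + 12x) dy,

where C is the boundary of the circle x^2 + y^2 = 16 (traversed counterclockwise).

Green's theorem converts the closed line integral into a double integral over the enclosed region D:

    ∮_C P dx + Q dy = ∬_D (∂Q/∂x - ∂P/∂y) dA.

Here P = 12x y^2, Q = 12x^2y + 12x, so

    ∂Q/∂x = 24x y + 12,    ∂P/∂y = 24x y,
    ∂Q/∂x - ∂P/∂y = 12.

D is the region x^2 + y^2 ≤ 16. Evaluating the double integral:

In polar coordinates (x = r cos θ, y = r sin θ, dA = r dr dθ) the integrand becomes 12, so

    ∬_D (12) dA = ∫_0^{2π} ∫_0^{4} (12) · r dr dθ.

Inner (r from 0 to 4): 96.
Outer (θ from 0 to 2π): 192π.

Therefore ∮_C P dx + Q dy = 192π.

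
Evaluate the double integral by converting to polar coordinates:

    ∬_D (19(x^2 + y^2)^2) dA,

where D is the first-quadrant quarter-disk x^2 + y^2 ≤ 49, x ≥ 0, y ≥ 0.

The region D is 0 ≤ r ≤ 7, 0 ≤ θ ≤ π/2 in polar coordinates, where x = r cos(θ), y = r sin(θ), and dA = r dr dθ.

Under the substitution, the integrand becomes 19r^4, so

    ∬_D (19(x^2 + y^2)^2) dA = ∫_{0}^{π/2} ∫_{0}^{7} (19r^4) · r dr dθ.

Inner integral (in r): ∫_{0}^{7} (19r^4) · r dr = 2235331/6.

Outer integral (in θ): ∫_{0}^{π/2} (2235331/6) dθ = 2235331π/12.

Therefore ∬_D (19(x^2 + y^2)^2) dA = 2235331π/12.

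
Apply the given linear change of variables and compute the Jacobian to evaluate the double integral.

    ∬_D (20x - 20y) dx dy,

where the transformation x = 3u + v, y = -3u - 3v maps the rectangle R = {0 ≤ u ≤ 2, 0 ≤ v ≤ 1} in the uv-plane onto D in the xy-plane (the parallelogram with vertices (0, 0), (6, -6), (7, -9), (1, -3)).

Compute the Jacobian determinant of (x, y) with respect to (u, v):

    ∂(x,y)/∂(u,v) = | 3  1 | = (3)(-3) - (1)(-3) = -6.
                   | -3  -3 |

Its absolute value is |J| = 6 (the area scaling factor).

Substituting x = 3u + v, y = -3u - 3v into the integrand,

    20x - 20y → 120u + 80v,

so the integral becomes

    ∬_R (120u + 80v) · |J| du dv = ∫_0^2 ∫_0^1 (720u + 480v) dv du.

Inner (v): 720u + 240.
Outer (u): 1920.

Therefore ∬_D (20x - 20y) dx dy = 1920.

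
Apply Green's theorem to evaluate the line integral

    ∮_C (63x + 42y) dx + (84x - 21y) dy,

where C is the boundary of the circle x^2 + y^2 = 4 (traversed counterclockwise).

Green's theorem converts the closed line integral into a double integral over the enclosed region D:

    ∮_C P dx + Q dy = ∬_D (∂Q/∂x - ∂P/∂y) dA.

Here P = 63x + 42y, Q = 84x - 21y, so

    ∂Q/∂x = 84,    ∂P/∂y = 42,
    ∂Q/∂x - ∂P/∂y = 42.

D is the region x^2 + y^2 ≤ 4. Evaluating the double integral:

In polar coordinates (x = r cos θ, y = r sin θ, dA = r dr dθ) the integrand becomes 42, so

    ∬_D (42) dA = ∫_0^{2π} ∫_0^{2} (42) · r dr dθ.

Inner (r from 0 to 2): 84.
Outer (θ from 0 to 2π): 168π.

Therefore ∮_C P dx + Q dy = 168π.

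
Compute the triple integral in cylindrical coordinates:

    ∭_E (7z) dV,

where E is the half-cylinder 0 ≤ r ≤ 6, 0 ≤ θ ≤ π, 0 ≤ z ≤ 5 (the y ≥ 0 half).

In cylindrical coordinates, x = r cos(θ), y = r sin(θ), z = z, and dV = r dr dθ dz.

The integrand becomes 7z, so

    ∭_E (7z) dV = ∫_{0}^{π} ∫_{0}^{6} ∫_{0}^{5} (7z) · r dz dr dθ.

Inner (z): 175r/2.
Middle (r from 0 to 6): 1575.
Outer (θ): 1575π.

Therefore the triple integral equals 1575π.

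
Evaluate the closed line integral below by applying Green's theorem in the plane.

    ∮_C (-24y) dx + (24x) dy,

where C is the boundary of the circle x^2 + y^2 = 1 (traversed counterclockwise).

Green's theorem converts the closed line integral into a double integral over the enclosed region D:

    ∮_C P dx + Q dy = ∬_D (∂Q/∂x - ∂P/∂y) dA.

Here P = -24y, Q = 24x, so

    ∂Q/∂x = 24,    ∂P/∂y = -24,
    ∂Q/∂x - ∂P/∂y = 48.

D is the region x^2 + y^2 ≤ 1. Evaluating the double integral:

In polar coordinates (x = r cos θ, y = r sin θ, dA = r dr dθ) the integrand becomes 48, so

    ∬_D (48) dA = ∫_0^{2π} ∫_0^{1} (48) · r dr dθ.

Inner (r from 0 to 1): 24.
Outer (θ from 0 to 2π): 48π.

Therefore ∮_C P dx + Q dy = 48π.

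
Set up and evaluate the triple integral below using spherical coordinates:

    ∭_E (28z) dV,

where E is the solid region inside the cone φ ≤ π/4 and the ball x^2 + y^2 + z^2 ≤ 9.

In spherical coordinates, x = ρ sin(φ) cos(θ), y = ρ sin(φ) sin(θ), z = ρ cos(φ), and dV = ρ^2 sin(φ) dρ dφ dθ.

The integrand becomes 28ρ cos(φ), so

    ∭_E (28z) dV = ∫_{0}^{2π} ∫_{0}^{π/4} ∫_{0}^{3} (28ρ cos(φ)) · ρ^2 sin(φ) dρ dφ dθ.

Inner (ρ): 567sin(2φ)/2.
Middle (φ): 567/4.
Outer (θ): 567π/2.

Therefore the triple integral equals 567π/2.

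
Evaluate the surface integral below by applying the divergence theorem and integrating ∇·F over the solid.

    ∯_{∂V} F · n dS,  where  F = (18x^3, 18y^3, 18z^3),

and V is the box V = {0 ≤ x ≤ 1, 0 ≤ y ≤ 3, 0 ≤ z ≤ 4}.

By the divergence theorem,

    ∯_{∂V} F · n dS = ∭_V (∇ · F) dV.

Compute the divergence:
    ∇ · F = ∂F_x/∂x + ∂F_y/∂y + ∂F_z/∂z = 54x^2 + 54y^2 + 54z^2.

V is a rectangular box, so dV = dx dy dz with 0 ≤ x ≤ 1, 0 ≤ y ≤ 3, 0 ≤ z ≤ 4.

Integrate (54x^2 + 54y^2 + 54z^2) over V as an iterated integral:

    ∭_V (∇·F) dV = ∫_0^{1} ∫_0^{3} ∫_0^{4} (54x^2 + 54y^2 + 54z^2) dz dy dx.

Inner (z from 0 to 4): 216x^2 + 216y^2 + 1152.
Middle (y from 0 to 3): 648x^2 + 5400.
Outer (x from 0 to 1): 5616.

Therefore ∯_{∂V} F · n dS = 5616.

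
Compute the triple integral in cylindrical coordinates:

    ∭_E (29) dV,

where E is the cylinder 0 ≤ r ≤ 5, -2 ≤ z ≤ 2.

In cylindrical coordinates, x = r cos(θ), y = r sin(θ), z = z, and dV = r dr dθ dz.

The integrand becomes 29, so

    ∭_E (29) dV = ∫_{0}^{2π} ∫_{0}^{5} ∫_{-2}^{2} (29) · r dz dr dθ.

Inner (z): 116r.
Middle (r from 0 to 5): 1450.
Outer (θ): 2900π.

Therefore the triple integral equals 2900π.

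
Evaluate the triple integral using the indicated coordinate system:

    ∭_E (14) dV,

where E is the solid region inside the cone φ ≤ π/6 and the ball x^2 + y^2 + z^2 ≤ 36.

In spherical coordinates, x = ρ sin(φ) cos(θ), y = ρ sin(φ) sin(θ), z = ρ cos(φ), and dV = ρ^2 sin(φ) dρ dφ dθ.

The integrand becomes 14, so

    ∭_E (14) dV = ∫_{0}^{2π} ∫_{0}^{π/6} ∫_{0}^{6} (14) · ρ^2 sin(φ) dρ dφ dθ.

Inner (ρ): 1008sin(φ).
Middle (φ): 1008 - 504sqrt(3).
Outer (θ): 1008π (2 - sqrt(3)).

Therefore the triple integral equals 1008π (2 - sqrt(3)).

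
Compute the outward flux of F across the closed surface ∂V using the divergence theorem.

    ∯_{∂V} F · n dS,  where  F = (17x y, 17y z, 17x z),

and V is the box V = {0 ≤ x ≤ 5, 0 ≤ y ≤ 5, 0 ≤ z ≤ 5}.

By the divergence theorem,

    ∯_{∂V} F · n dS = ∭_V (∇ · F) dV.

Compute the divergence:
    ∇ · F = ∂F_x/∂x + ∂F_y/∂y + ∂F_z/∂z = 17y + 17z + 17x = 17x + 17y + 17z.

V is a rectangular box, so dV = dx dy dz with 0 ≤ x ≤ 5, 0 ≤ y ≤ 5, 0 ≤ z ≤ 5.

Integrate (17x + 17y + 17z) over V as an iterated integral:

    ∭_V (∇·F) dV = ∫_0^{5} ∫_0^{5} ∫_0^{5} (17x + 17y + 17z) dz dy dx.

Inner (z from 0 to 5): 85x + 85y + 425/2.
Middle (y from 0 to 5): 425x + 2125.
Outer (x from 0 to 5): 31875/2.

Therefore ∯_{∂V} F · n dS = 31875/2.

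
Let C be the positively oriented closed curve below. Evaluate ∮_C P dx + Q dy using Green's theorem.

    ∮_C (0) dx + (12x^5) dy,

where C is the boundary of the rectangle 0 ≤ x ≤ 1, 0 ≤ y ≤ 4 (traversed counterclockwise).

Green's theorem converts the closed line integral into a double integral over the enclosed region D:

    ∮_C P dx + Q dy = ∬_D (∂Q/∂x - ∂P/∂y) dA.

Here P = 0, Q = 12x^5, so

    ∂Q/∂x = 60x^4,    ∂P/∂y = 0,
    ∂Q/∂x - ∂P/∂y = 60x^4.

D is the region 0 ≤ x ≤ 1, 0 ≤ y ≤ 4. Evaluating the double integral:

    ∬_D (60x^4) dA = ∫_0^{1} ∫_0^{4} (60x^4) dy dx.

Inner (y from 0 to 4): 240x^4.
Outer (x from 0 to 1): 48.

Therefore ∮_C P dx + Q dy = 48.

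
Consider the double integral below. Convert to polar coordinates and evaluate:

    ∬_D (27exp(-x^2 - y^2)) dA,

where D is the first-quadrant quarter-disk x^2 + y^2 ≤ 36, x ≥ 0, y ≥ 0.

The region D is 0 ≤ r ≤ 6, 0 ≤ θ ≤ π/2 in polar coordinates, where x = r cos(θ), y = r sin(θ), and dA = r dr dθ.

Under the substitution, the integrand becomes 27exp(-r^2), so

    ∬_D (27exp(-x^2 - y^2)) dA = ∫_{0}^{π/2} ∫_{0}^{6} (27exp(-r^2)) · r dr dθ.

Inner integral (in r): ∫_{0}^{6} (27exp(-r^2)) · r dr = 27/2 - 27exp(-36)/2.

Outer integral (in θ): ∫_{0}^{π/2} (27/2 - 27exp(-36)/2) dθ = -27π (1 - exp(36))exp(-36)/4.

Therefore ∬_D (27exp(-x^2 - y^2)) dA = -27π (1 - exp(36))exp(-36)/4.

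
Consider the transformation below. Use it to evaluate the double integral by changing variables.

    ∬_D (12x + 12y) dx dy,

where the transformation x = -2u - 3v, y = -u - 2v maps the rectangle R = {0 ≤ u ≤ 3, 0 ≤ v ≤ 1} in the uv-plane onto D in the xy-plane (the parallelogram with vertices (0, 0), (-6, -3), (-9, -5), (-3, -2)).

Compute the Jacobian determinant of (x, y) with respect to (u, v):

    ∂(x,y)/∂(u,v) = | -2  -3 | = (-2)(-2) - (-3)(-1) = 1.
                   | -1  -2 |

Its absolute value is |J| = 1 (the area scaling factor).

Substituting x = -2u - 3v, y = -u - 2v into the integrand,

    12x + 12y → -36u - 60v,

so the integral becomes

    ∬_R (-36u - 60v) · |J| du dv = ∫_0^3 ∫_0^1 (-36u - 60v) dv du.

Inner (v): -36u - 30.
Outer (u): -252.

Therefore ∬_D (12x + 12y) dx dy = -252.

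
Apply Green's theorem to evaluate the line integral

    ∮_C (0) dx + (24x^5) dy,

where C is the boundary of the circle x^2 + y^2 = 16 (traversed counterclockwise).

Green's theorem converts the closed line integral into a double integral over the enclosed region D:

    ∮_C P dx + Q dy = ∬_D (∂Q/∂x - ∂P/∂y) dA.

Here P = 0, Q = 24x^5, so

    ∂Q/∂x = 120x^4,    ∂P/∂y = 0,
    ∂Q/∂x - ∂P/∂y = 120x^4.

D is the region x^2 + y^2 ≤ 16. Evaluating the double integral:

In polar coordinates (x = r cos θ, y = r sin θ, dA = r dr dθ) the integrand becomes 120r^4cos(θ)^4, so

    ∬_D (120x^4) dA = ∫_0^{2π} ∫_0^{4} (120r^4cos(θ)^4) · r dr dθ.

Inner (r from 0 to 4): 81920cos(θ)^4.
Outer (θ from 0 to 2π): 61440π.

Therefore ∮_C P dx + Q dy = 61440π.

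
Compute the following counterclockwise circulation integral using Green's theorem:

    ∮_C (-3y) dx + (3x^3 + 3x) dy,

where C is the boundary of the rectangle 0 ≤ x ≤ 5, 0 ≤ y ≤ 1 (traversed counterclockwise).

Green's theorem converts the closed line integral into a double integral over the enclosed region D:

    ∮_C P dx + Q dy = ∬_D (∂Q/∂x - ∂P/∂y) dA.

Here P = -3y, Q = 3x^3 + 3x, so

    ∂Q/∂x = 9x^2 + 3,    ∂P/∂y = -3,
    ∂Q/∂x - ∂P/∂y = 9x^2 + 6.

D is the region 0 ≤ x ≤ 5, 0 ≤ y ≤ 1. Evaluating the double integral:

    ∬_D (9x^2 + 6) dA = ∫_0^{5} ∫_0^{1} (9x^2 + 6) dy dx.

Inner (y from 0 to 1): 9x^2 + 6.
Outer (x from 0 to 5): 405.

Therefore ∮_C P dx + Q dy = 405.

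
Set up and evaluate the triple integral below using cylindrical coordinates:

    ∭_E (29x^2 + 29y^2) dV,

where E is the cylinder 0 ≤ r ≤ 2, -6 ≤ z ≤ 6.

In cylindrical coordinates, x = r cos(θ), y = r sin(θ), z = z, and dV = r dr dθ dz.

The integrand becomes 29r^2, so

    ∭_E (29x^2 + 29y^2) dV = ∫_{0}^{2π} ∫_{0}^{2} ∫_{-6}^{6} (29r^2) · r dz dr dθ.

Inner (z): 348r^3.
Middle (r from 0 to 2): 1392.
Outer (θ): 2784π.

Therefore the triple integral equals 2784π.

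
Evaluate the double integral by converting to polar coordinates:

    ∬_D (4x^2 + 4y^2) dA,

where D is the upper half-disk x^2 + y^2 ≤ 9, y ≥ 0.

The region D is 0 ≤ r ≤ 3, 0 ≤ θ ≤ π in polar coordinates, where x = r cos(θ), y = r sin(θ), and dA = r dr dθ.

Under the substitution, the integrand becomes 4r^2, so

    ∬_D (4x^2 + 4y^2) dA = ∫_{0}^{π} ∫_{0}^{3} (4r^2) · r dr dθ.

Inner integral (in r): ∫_{0}^{3} (4r^2) · r dr = 81.

Outer integral (in θ): ∫_{0}^{π} (81) dθ = 81π.

Therefore ∬_D (4x^2 + 4y^2) dA = 81π.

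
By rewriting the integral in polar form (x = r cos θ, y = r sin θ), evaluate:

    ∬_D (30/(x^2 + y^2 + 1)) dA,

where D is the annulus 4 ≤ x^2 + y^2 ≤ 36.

The region D is 2 ≤ r ≤ 6, 0 ≤ θ ≤ 2π in polar coordinates, where x = r cos(θ), y = r sin(θ), and dA = r dr dθ.

Under the substitution, the integrand becomes 30/(r^2 + 1), so

    ∬_D (30/(x^2 + y^2 + 1)) dA = ∫_{0}^{2π} ∫_{2}^{6} (30/(r^2 + 1)) · r dr dθ.

Inner integral (in r): ∫_{2}^{6} (30/(r^2 + 1)) · r dr = log(333446267951815307088493/30517578125).

Outer integral (in θ): ∫_{0}^{2π} (log(333446267951815307088493/30517578125)) dθ = log((333446267951815307088493/30517578125)^(2π)).

Therefore ∬_D (30/(x^2 + y^2 + 1)) dA = log((333446267951815307088493/30517578125)^(2π)).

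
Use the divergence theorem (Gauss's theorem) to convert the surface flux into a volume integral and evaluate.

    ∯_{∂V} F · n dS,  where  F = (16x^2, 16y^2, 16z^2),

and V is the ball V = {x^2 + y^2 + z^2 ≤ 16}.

By the divergence theorem,

    ∯_{∂V} F · n dS = ∭_V (∇ · F) dV.

Compute the divergence:
    ∇ · F = ∂F_x/∂x + ∂F_y/∂y + ∂F_z/∂z = 32x + 32y + 32z.

In spherical coordinates, x = ρ sin(φ) cos(θ), y = ρ sin(φ) sin(θ), z = ρ cos(φ), dV = ρ^2 sin(φ) dρ dφ dθ, with 0 ≤ ρ ≤ 4, 0 ≤ φ ≤ π, 0 ≤ θ ≤ 2π.

The integrand, after substitution and multiplying by the volume element, becomes (32ρ (sqrt(2)sin(φ)sin(θ + π/4) + cos(φ))) · ρ^2 sin(φ), so

    ∭_V (∇·F) dV = ∫_0^{2π} ∫_0^{π} ∫_0^{4} (32ρ (sqrt(2)sin(φ)sin(θ + π/4) + cos(φ))) · ρ^2 sin(φ) dρ dφ dθ.

Inner (ρ from 0 to 4): 2048(sqrt(2)sin(φ)sin(θ + π/4) + cos(φ))sin(φ).
Middle (φ from 0 to π): 1024sqrt(2)π sin(θ + π/4).
Outer (θ from 0 to 2π): 0.

Therefore ∯_{∂V} F · n dS = 0.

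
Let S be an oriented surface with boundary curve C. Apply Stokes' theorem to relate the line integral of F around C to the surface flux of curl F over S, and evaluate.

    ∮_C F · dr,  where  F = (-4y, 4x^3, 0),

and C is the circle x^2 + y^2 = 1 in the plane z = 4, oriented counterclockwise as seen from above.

Let S be the flat disk x^2 + y^2 ≤ 1 in the plane z = 4, with upward unit normal n̂ = ẑ. By Stokes' theorem,

    ∮_C F · dr = ∬_S (∇ × F) · n̂ dS = ∬_D (curl F)_z dA,

where D is the disk x^2 + y^2 ≤ 1.

Compute the curl of F = (-4y, 4x^3, 0):
    (∇ × F)_x = ∂F_z/∂y - ∂F_y/∂z = 0,
    (∇ × F)_y = ∂F_x/∂z - ∂F_z/∂x = 0,
    (∇ × F)_z = ∂F_y/∂x - ∂F_x/∂y = 12x^2 + 4.

On z = 4, (curl F)_z = 12x^2 + 4.

Convert to polar (x = r cos θ, y = r sin θ, dA = r dr dθ); the integrand becomes 12r^2cos(θ)^2 + 4, so

    ∬_D (curl F)_z dA = ∫_0^{2π} ∫_0^{1} (12r^2cos(θ)^2 + 4) · r dr dθ.

Inner (r from 0 to 1): 3cos(θ)^2 + 2.
Outer (θ from 0 to 2π): 7π.

Therefore ∮_C F · dr = 7π.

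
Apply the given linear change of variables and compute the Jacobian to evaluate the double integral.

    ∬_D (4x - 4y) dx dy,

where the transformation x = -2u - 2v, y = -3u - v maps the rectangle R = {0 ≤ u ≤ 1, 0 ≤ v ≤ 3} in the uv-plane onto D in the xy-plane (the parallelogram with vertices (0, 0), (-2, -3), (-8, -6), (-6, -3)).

Compute the Jacobian determinant of (x, y) with respect to (u, v):

    ∂(x,y)/∂(u,v) = | -2  -2 | = (-2)(-1) - (-2)(-3) = -4.
                   | -3  -1 |

Its absolute value is |J| = 4 (the area scaling factor).

Substituting x = -2u - 2v, y = -3u - v into the integrand,

    4x - 4y → 4u - 4v,

so the integral becomes

    ∬_R (4u - 4v) · |J| du dv = ∫_0^1 ∫_0^3 (16u - 16v) dv du.

Inner (v): 48u - 72.
Outer (u): -48.

Therefore ∬_D (4x - 4y) dx dy = -48.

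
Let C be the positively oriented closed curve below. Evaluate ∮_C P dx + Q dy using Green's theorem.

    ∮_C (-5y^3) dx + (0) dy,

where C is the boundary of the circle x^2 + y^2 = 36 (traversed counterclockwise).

Green's theorem converts the closed line integral into a double integral over the enclosed region D:

    ∮_C P dx + Q dy = ∬_D (∂Q/∂x - ∂P/∂y) dA.

Here P = -5y^3, Q = 0, so

    ∂Q/∂x = 0,    ∂P/∂y = -15y^2,
    ∂Q/∂x - ∂P/∂y = 15y^2.

D is the region x^2 + y^2 ≤ 36. Evaluating the double integral:

In polar coordinates (x = r cos θ, y = r sin θ, dA = r dr dθ) the integrand becomes 15r^2sin(θ)^2, so

    ∬_D (15y^2) dA = ∫_0^{2π} ∫_0^{6} (15r^2sin(θ)^2) · r dr dθ.

Inner (r from 0 to 6): 4860sin(θ)^2.
Outer (θ from 0 to 2π): 4860π.

Therefore ∮_C P dx + Q dy = 4860π.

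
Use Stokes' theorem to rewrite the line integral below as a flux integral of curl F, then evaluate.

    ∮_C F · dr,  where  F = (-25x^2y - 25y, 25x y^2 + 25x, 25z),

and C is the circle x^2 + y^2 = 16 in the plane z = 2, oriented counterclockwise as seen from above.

Let S be the flat disk x^2 + y^2 ≤ 16 in the plane z = 2, with upward unit normal n̂ = ẑ. By Stokes' theorem,

    ∮_C F · dr = ∬_S (∇ × F) · n̂ dS = ∬_D (curl F)_z dA,

where D is the disk x^2 + y^2 ≤ 16.

Compute the curl of F = (-25x^2y - 25y, 25x y^2 + 25x, 25z):
    (∇ × F)_x = ∂F_z/∂y - ∂F_y/∂z = 0,
    (∇ × F)_y = ∂F_x/∂z - ∂F_z/∂x = 0,
    (∇ × F)_z = ∂F_y/∂x - ∂F_x/∂y = 25x^2 + 25y^2 + 50.

On z = 2, (curl F)_z = 25x^2 + 25y^2 + 50.

Convert to polar (x = r cos θ, y = r sin θ, dA = r dr dθ); the integrand becomes 25r^2 + 50, so

    ∬_D (curl F)_z dA = ∫_0^{2π} ∫_0^{4} (25r^2 + 50) · r dr dθ.

Inner (r from 0 to 4): 2000.
Outer (θ from 0 to 2π): 4000π.

Therefore ∮_C F · dr = 4000π.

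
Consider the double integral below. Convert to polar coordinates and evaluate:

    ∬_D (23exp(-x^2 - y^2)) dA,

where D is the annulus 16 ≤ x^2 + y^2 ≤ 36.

The region D is 4 ≤ r ≤ 6, 0 ≤ θ ≤ 2π in polar coordinates, where x = r cos(θ), y = r sin(θ), and dA = r dr dθ.

Under the substitution, the integrand becomes 23exp(-r^2), so

    ∬_D (23exp(-x^2 - y^2)) dA = ∫_{0}^{2π} ∫_{4}^{6} (23exp(-r^2)) · r dr dθ.

Inner integral (in r): ∫_{4}^{6} (23exp(-r^2)) · r dr = -(23 - 23exp(20))exp(-36)/2.

Outer integral (in θ): ∫_{0}^{2π} (-(23 - 23exp(20))exp(-36)/2) dθ = -23π (1 - exp(20))exp(-36).

Therefore ∬_D (23exp(-x^2 - y^2)) dA = -23π (1 - exp(20))exp(-36).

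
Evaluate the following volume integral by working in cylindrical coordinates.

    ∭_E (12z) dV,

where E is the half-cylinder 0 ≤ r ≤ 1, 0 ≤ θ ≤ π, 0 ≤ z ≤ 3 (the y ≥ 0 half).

In cylindrical coordinates, x = r cos(θ), y = r sin(θ), z = z, and dV = r dr dθ dz.

The integrand becomes 12z, so

    ∭_E (12z) dV = ∫_{0}^{π} ∫_{0}^{1} ∫_{0}^{3} (12z) · r dz dr dθ.

Inner (z): 54r.
Middle (r from 0 to 1): 27.
Outer (θ): 27π.

Therefore the triple integral equals 27π.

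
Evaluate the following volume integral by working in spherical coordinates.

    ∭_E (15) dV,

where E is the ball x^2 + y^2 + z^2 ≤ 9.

In spherical coordinates, x = ρ sin(φ) cos(θ), y = ρ sin(φ) sin(θ), z = ρ cos(φ), and dV = ρ^2 sin(φ) dρ dφ dθ.

The integrand becomes 15, so

    ∭_E (15) dV = ∫_{0}^{2π} ∫_{0}^{π} ∫_{0}^{3} (15) · ρ^2 sin(φ) dρ dφ dθ.

Inner (ρ): 135sin(φ).
Middle (φ): 270.
Outer (θ): 540π.

Therefore the triple integral equals 540π.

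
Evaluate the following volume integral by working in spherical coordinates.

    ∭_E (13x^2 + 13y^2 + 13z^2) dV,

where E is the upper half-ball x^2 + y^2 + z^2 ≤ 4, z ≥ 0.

In spherical coordinates, x = ρ sin(φ) cos(θ), y = ρ sin(φ) sin(θ), z = ρ cos(φ), and dV = ρ^2 sin(φ) dρ dφ dθ.

The integrand becomes 13ρ^2, so

    ∭_E (13x^2 + 13y^2 + 13z^2) dV = ∫_{0}^{2π} ∫_{0}^{π/2} ∫_{0}^{2} (13ρ^2) · ρ^2 sin(φ) dρ dφ dθ.

Inner (ρ): 416sin(φ)/5.
Middle (φ): 416/5.
Outer (θ): 832π/5.

Therefore the triple integral equals 832π/5.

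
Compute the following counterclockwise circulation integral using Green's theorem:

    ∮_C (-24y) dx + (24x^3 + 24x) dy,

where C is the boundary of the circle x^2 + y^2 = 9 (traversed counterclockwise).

Green's theorem converts the closed line integral into a double integral over the enclosed region D:

    ∮_C P dx + Q dy = ∬_D (∂Q/∂x - ∂P/∂y) dA.

Here P = -24y, Q = 24x^3 + 24x, so

    ∂Q/∂x = 72x^2 + 24,    ∂P/∂y = -24,
    ∂Q/∂x - ∂P/∂y = 72x^2 + 48.

D is the region x^2 + y^2 ≤ 9. Evaluating the double integral:

In polar coordinates (x = r cos θ, y = r sin θ, dA = r dr dθ) the integrand becomes 72r^2cos(θ)^2 + 48, so

    ∬_D (72x^2 + 48) dA = ∫_0^{2π} ∫_0^{3} (72r^2cos(θ)^2 + 48) · r dr dθ.

Inner (r from 0 to 3): 1458cos(θ)^2 + 216.
Outer (θ from 0 to 2π): 1890π.

Therefore ∮_C P dx + Q dy = 1890π.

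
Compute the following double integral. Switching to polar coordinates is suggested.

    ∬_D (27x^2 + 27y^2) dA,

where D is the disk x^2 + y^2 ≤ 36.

The region D is 0 ≤ r ≤ 6, 0 ≤ θ ≤ 2π in polar coordinates, where x = r cos(θ), y = r sin(θ), and dA = r dr dθ.

Under the substitution, the integrand becomes 27r^2, so

    ∬_D (27x^2 + 27y^2) dA = ∫_{0}^{2π} ∫_{0}^{6} (27r^2) · r dr dθ.

Inner integral (in r): ∫_{0}^{6} (27r^2) · r dr = 8748.

Outer integral (in θ): ∫_{0}^{2π} (8748) dθ = 17496π.

Therefore ∬_D (27x^2 + 27y^2) dA = 17496π.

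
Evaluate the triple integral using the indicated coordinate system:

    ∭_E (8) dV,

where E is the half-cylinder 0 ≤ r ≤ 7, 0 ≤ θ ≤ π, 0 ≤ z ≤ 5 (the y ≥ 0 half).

In cylindrical coordinates, x = r cos(θ), y = r sin(θ), z = z, and dV = r dr dθ dz.

The integrand becomes 8, so

    ∭_E (8) dV = ∫_{0}^{π} ∫_{0}^{7} ∫_{0}^{5} (8) · r dz dr dθ.

Inner (z): 40r.
Middle (r from 0 to 7): 980.
Outer (θ): 980π.

Therefore the triple integral equals 980π.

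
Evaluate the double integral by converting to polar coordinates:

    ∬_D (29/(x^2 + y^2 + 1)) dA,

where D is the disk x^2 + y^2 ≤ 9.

The region D is 0 ≤ r ≤ 3, 0 ≤ θ ≤ 2π in polar coordinates, where x = r cos(θ), y = r sin(θ), and dA = r dr dθ.

Under the substitution, the integrand becomes 29/(r^2 + 1), so

    ∬_D (29/(x^2 + y^2 + 1)) dA = ∫_{0}^{2π} ∫_{0}^{3} (29/(r^2 + 1)) · r dr dθ.

Inner integral (in r): ∫_{0}^{3} (29/(r^2 + 1)) · r dr = 29log(10)/2.

Outer integral (in θ): ∫_{0}^{2π} (29log(10)/2) dθ = 29π log(10).

Therefore ∬_D (29/(x^2 + y^2 + 1)) dA = 29π log(10).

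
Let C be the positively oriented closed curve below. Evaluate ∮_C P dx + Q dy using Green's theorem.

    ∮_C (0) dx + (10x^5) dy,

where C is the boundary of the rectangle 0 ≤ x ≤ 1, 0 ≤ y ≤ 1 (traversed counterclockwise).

Green's theorem converts the closed line integral into a double integral over the enclosed region D:

    ∮_C P dx + Q dy = ∬_D (∂Q/∂x - ∂P/∂y) dA.

Here P = 0, Q = 10x^5, so

    ∂Q/∂x = 50x^4,    ∂P/∂y = 0,
    ∂Q/∂x - ∂P/∂y = 50x^4.

D is the region 0 ≤ x ≤ 1, 0 ≤ y ≤ 1. Evaluating the double integral:

    ∬_D (50x^4) dA = ∫_0^{1} ∫_0^{1} (50x^4) dy dx.

Inner (y from 0 to 1): 50x^4.
Outer (x from 0 to 1): 10.

Therefore ∮_C P dx + Q dy = 10.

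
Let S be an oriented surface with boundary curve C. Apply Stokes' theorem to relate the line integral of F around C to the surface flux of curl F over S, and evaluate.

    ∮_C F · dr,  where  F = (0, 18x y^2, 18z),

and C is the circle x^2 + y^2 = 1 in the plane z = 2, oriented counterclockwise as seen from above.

Let S be the flat disk x^2 + y^2 ≤ 1 in the plane z = 2, with upward unit normal n̂ = ẑ. By Stokes' theorem,

    ∮_C F · dr = ∬_S (∇ × F) · n̂ dS = ∬_D (curl F)_z dA,

where D is the disk x^2 + y^2 ≤ 1.

Compute the curl of F = (0, 18x y^2, 18z):
    (∇ × F)_x = ∂F_z/∂y - ∂F_y/∂z = 0,
    (∇ × F)_y = ∂F_x/∂z - ∂F_z/∂x = 0,
    (∇ × F)_z = ∂F_y/∂x - ∂F_x/∂y = 18y^2.

On z = 2, (curl F)_z = 18y^2.

Convert to polar (x = r cos θ, y = r sin θ, dA = r dr dθ); the integrand becomes 18r^2sin(θ)^2, so

    ∬_D (curl F)_z dA = ∫_0^{2π} ∫_0^{1} (18r^2sin(θ)^2) · r dr dθ.

Inner (r from 0 to 1): 9sin(θ)^2/2.
Outer (θ from 0 to 2π): 9π/2.

Therefore ∮_C F · dr = 9π/2.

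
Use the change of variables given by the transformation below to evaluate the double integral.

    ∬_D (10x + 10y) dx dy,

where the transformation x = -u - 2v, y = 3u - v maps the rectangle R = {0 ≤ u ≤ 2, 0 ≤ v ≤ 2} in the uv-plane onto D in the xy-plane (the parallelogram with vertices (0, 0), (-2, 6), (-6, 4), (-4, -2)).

Compute the Jacobian determinant of (x, y) with respect to (u, v):

    ∂(x,y)/∂(u,v) = | -1  -2 | = (-1)(-1) - (-2)(3) = 7.
                   | 3  -1 |

Its absolute value is |J| = 7 (the area scaling factor).

Substituting x = -u - 2v, y = 3u - v into the integrand,

    10x + 10y → 20u - 30v,

so the integral becomes

    ∬_R (20u - 30v) · |J| du dv = ∫_0^2 ∫_0^2 (140u - 210v) dv du.

Inner (v): 280u - 420.
Outer (u): -280.

Therefore ∬_D (10x + 10y) dx dy = -280.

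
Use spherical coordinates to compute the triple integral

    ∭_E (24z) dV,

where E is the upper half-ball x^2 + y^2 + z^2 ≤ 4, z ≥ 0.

In spherical coordinates, x = ρ sin(φ) cos(θ), y = ρ sin(φ) sin(θ), z = ρ cos(φ), and dV = ρ^2 sin(φ) dρ dφ dθ.

The integrand becomes 24ρ cos(φ), so

    ∭_E (24z) dV = ∫_{0}^{2π} ∫_{0}^{π/2} ∫_{0}^{2} (24ρ cos(φ)) · ρ^2 sin(φ) dρ dφ dθ.

Inner (ρ): 48sin(2φ).
Middle (φ): 48.
Outer (θ): 96π.

Therefore the triple integral equals 96π.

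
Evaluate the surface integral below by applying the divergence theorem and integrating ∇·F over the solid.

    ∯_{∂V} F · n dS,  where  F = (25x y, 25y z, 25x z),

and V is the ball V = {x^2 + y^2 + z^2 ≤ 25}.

By the divergence theorem,

    ∯_{∂V} F · n dS = ∭_V (∇ · F) dV.

Compute the divergence:
    ∇ · F = ∂F_x/∂x + ∂F_y/∂y + ∂F_z/∂z = 25y + 25z + 25x = 25x + 25y + 25z.

In spherical coordinates, x = ρ sin(φ) cos(θ), y = ρ sin(φ) sin(θ), z = ρ cos(φ), dV = ρ^2 sin(φ) dρ dφ dθ, with 0 ≤ ρ ≤ 5, 0 ≤ φ ≤ π, 0 ≤ θ ≤ 2π.

The integrand, after substitution and multiplying by the volume element, becomes (25ρ (sqrt(2)sin(φ)sin(θ + π/4) + cos(φ))) · ρ^2 sin(φ), so

    ∭_V (∇·F) dV = ∫_0^{2π} ∫_0^{π} ∫_0^{5} (25ρ (sqrt(2)sin(φ)sin(θ + π/4) + cos(φ))) · ρ^2 sin(φ) dρ dφ dθ.

Inner (ρ from 0 to 5): 15625(sqrt(2)sin(φ)sin(θ + π/4) + cos(φ))sin(φ)/4.
Middle (φ from 0 to π): 15625sqrt(2)π sin(θ + π/4)/8.
Outer (θ from 0 to 2π): 0.

Therefore ∯_{∂V} F · n dS = 0.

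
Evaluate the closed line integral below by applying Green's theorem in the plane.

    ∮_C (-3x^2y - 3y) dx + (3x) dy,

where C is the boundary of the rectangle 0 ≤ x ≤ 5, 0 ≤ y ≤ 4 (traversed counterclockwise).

Green's theorem converts the closed line integral into a double integral over the enclosed region D:

    ∮_C P dx + Q dy = ∬_D (∂Q/∂x - ∂P/∂y) dA.

Here P = -3x^2y - 3y, Q = 3x, so

    ∂Q/∂x = 3,    ∂P/∂y = -3x^2 - 3,
    ∂Q/∂x - ∂P/∂y = 3x^2 + 6.

D is the region 0 ≤ x ≤ 5, 0 ≤ y ≤ 4. Evaluating the double integral:

    ∬_D (3x^2 + 6) dA = ∫_0^{5} ∫_0^{4} (3x^2 + 6) dy dx.

Inner (y from 0 to 4): 12x^2 + 24.
Outer (x from 0 to 5): 620.

Therefore ∮_C P dx + Q dy = 620.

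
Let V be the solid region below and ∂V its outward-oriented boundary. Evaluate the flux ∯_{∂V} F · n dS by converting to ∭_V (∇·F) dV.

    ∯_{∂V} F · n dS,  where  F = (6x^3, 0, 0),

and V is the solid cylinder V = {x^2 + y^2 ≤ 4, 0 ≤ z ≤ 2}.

By the divergence theorem,

    ∯_{∂V} F · n dS = ∭_V (∇ · F) dV.

Compute the divergence:
    ∇ · F = ∂F_x/∂x + ∂F_y/∂y + ∂F_z/∂z = 18x^2 + 0 + 0 = 18x^2.

In cylindrical coordinates, x = r cos(θ), y = r sin(θ), z = z, dV = r dr dθ dz, with 0 ≤ r ≤ 2, 0 ≤ θ ≤ 2π, 0 ≤ z ≤ 2.

The integrand, after substitution and multiplying by the volume element, becomes (18r^2cos(θ)^2) · r, so

    ∭_V (∇·F) dV = ∫_0^{2π} ∫_0^{2} ∫_0^{2} (18r^2cos(θ)^2) · r dz dr dθ.

Inner (z from 0 to 2): 36r^3cos(θ)^2.
Middle (r from 0 to 2): 144cos(θ)^2.
Outer (θ from 0 to 2π): 144π.

Therefore ∯_{∂V} F · n dS = 144π.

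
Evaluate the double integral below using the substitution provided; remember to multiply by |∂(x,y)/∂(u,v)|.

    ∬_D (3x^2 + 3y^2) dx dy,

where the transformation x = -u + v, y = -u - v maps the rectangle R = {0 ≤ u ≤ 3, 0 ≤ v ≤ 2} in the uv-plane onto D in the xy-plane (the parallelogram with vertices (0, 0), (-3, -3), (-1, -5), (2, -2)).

Compute the Jacobian determinant of (x, y) with respect to (u, v):

    ∂(x,y)/∂(u,v) = | -1  1 | = (-1)(-1) - (1)(-1) = 2.
                   | -1  -1 |

Its absolute value is |J| = 2 (the area scaling factor).

Substituting x = -u + v, y = -u - v into the integrand,

    3x^2 + 3y^2 → 6u^2 + 6v^2,

so the integral becomes

    ∬_R (6u^2 + 6v^2) · |J| du dv = ∫_0^3 ∫_0^2 (12u^2 + 12v^2) dv du.

Inner (v): 24u^2 + 32.
Outer (u): 312.

Therefore ∬_D (3x^2 + 3y^2) dx dy = 312.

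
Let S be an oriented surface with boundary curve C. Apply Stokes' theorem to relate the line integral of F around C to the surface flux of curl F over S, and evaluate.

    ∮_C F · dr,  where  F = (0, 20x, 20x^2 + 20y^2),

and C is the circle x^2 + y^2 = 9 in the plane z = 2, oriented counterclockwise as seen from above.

Let S be the flat disk x^2 + y^2 ≤ 9 in the plane z = 2, with upward unit normal n̂ = ẑ. By Stokes' theorem,

    ∮_C F · dr = ∬_S (∇ × F) · n̂ dS = ∬_D (curl F)_z dA,

where D is the disk x^2 + y^2 ≤ 9.

Compute the curl of F = (0, 20x, 20x^2 + 20y^2):
    (∇ × F)_x = ∂F_z/∂y - ∂F_y/∂z = 40y,
    (∇ × F)_y = ∂F_x/∂z - ∂F_z/∂x = -40x,
    (∇ × F)_z = ∂F_y/∂x - ∂F_x/∂y = 20.

On z = 2, (curl F)_z = 20.

Convert to polar (x = r cos θ, y = r sin θ, dA = r dr dθ); the integrand becomes 20, so

    ∬_D (curl F)_z dA = ∫_0^{2π} ∫_0^{3} (20) · r dr dθ.

Inner (r from 0 to 3): 90.
Outer (θ from 0 to 2π): 180π.

Therefore ∮_C F · dr = 180π.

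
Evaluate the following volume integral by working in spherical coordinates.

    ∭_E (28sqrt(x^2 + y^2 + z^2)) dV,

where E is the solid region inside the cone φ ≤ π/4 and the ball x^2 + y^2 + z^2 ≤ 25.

In spherical coordinates, x = ρ sin(φ) cos(θ), y = ρ sin(φ) sin(θ), z = ρ cos(φ), and dV = ρ^2 sin(φ) dρ dφ dθ.

The integrand becomes 28ρ, so

    ∭_E (28sqrt(x^2 + y^2 + z^2)) dV = ∫_{0}^{2π} ∫_{0}^{π/4} ∫_{0}^{5} (28ρ) · ρ^2 sin(φ) dρ dφ dθ.

Inner (ρ): 4375sin(φ).
Middle (φ): 4375 - 4375sqrt(2)/2.
Outer (θ): 4375π (2 - sqrt(2)).

Therefore the triple integral equals 4375π (2 - sqrt(2)).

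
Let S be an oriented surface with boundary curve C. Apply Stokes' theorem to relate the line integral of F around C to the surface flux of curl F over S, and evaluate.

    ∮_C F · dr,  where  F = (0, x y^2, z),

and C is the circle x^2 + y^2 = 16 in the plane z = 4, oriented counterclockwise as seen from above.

Let S be the flat disk x^2 + y^2 ≤ 16 in the plane z = 4, with upward unit normal n̂ = ẑ. By Stokes' theorem,

    ∮_C F · dr = ∬_S (∇ × F) · n̂ dS = ∬_D (curl F)_z dA,

where D is the disk x^2 + y^2 ≤ 16.

Compute the curl of F = (0, x y^2, z):
    (∇ × F)_x = ∂F_z/∂y - ∂F_y/∂z = 0,
    (∇ × F)_y = ∂F_x/∂z - ∂F_z/∂x = 0,
    (∇ × F)_z = ∂F_y/∂x - ∂F_x/∂y = y^2.

On z = 4, (curl F)_z = y^2.

Convert to polar (x = r cos θ, y = r sin θ, dA = r dr dθ); the integrand becomes r^2sin(θ)^2, so

    ∬_D (curl F)_z dA = ∫_0^{2π} ∫_0^{4} (r^2sin(θ)^2) · r dr dθ.

Inner (r from 0 to 4): 64sin(θ)^2.
Outer (θ from 0 to 2π): 64π.

Therefore ∮_C F · dr = 64π.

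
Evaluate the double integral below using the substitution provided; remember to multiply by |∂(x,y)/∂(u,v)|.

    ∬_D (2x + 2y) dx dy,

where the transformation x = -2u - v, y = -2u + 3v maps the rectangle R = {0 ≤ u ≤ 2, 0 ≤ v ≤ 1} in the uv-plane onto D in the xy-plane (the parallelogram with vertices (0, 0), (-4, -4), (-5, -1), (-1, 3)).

Compute the Jacobian determinant of (x, y) with respect to (u, v):

    ∂(x,y)/∂(u,v) = | -2  -1 | = (-2)(3) - (-1)(-2) = -8.
                   | -2  3 |

Its absolute value is |J| = 8 (the area scaling factor).

Substituting x = -2u - v, y = -2u + 3v into the integrand,

    2x + 2y → -8u + 4v,

so the integral becomes

    ∬_R (-8u + 4v) · |J| du dv = ∫_0^2 ∫_0^1 (-64u + 32v) dv du.

Inner (v): 16 - 64u.
Outer (u): -96.

Therefore ∬_D (2x + 2y) dx dy = -96.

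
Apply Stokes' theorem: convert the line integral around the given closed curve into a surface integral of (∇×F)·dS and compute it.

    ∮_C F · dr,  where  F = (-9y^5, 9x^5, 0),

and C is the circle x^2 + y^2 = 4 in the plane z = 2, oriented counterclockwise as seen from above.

Let S be the flat disk x^2 + y^2 ≤ 4 in the plane z = 2, with upward unit normal n̂ = ẑ. By Stokes' theorem,

    ∮_C F · dr = ∬_S (∇ × F) · n̂ dS = ∬_D (curl F)_z dA,

where D is the disk x^2 + y^2 ≤ 4.

Compute the curl of F = (-9y^5, 9x^5, 0):
    (∇ × F)_x = ∂F_z/∂y - ∂F_y/∂z = 0,
    (∇ × F)_y = ∂F_x/∂z - ∂F_z/∂x = 0,
    (∇ × F)_z = ∂F_y/∂x - ∂F_x/∂y = 45x^4 + 45y^4.

On z = 2, (curl F)_z = 45x^4 + 45y^4.

Convert to polar (x = r cos θ, y = r sin θ, dA = r dr dθ); the integrand becomes 45r^4(sin(θ)^4 + cos(θ)^4), so

    ∬_D (curl F)_z dA = ∫_0^{2π} ∫_0^{2} (45r^4(sin(θ)^4 + cos(θ)^4)) · r dr dθ.

Inner (r from 0 to 2): 480sin(θ)^4 + 480cos(θ)^4.
Outer (θ from 0 to 2π): 720π.

Therefore ∮_C F · dr = 720π.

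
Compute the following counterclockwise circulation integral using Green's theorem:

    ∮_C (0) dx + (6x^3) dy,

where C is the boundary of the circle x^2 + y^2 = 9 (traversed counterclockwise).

Green's theorem converts the closed line integral into a double integral over the enclosed region D:

    ∮_C P dx + Q dy = ∬_D (∂Q/∂x - ∂P/∂y) dA.

Here P = 0, Q = 6x^3, so

    ∂Q/∂x = 18x^2,    ∂P/∂y = 0,
    ∂Q/∂x - ∂P/∂y = 18x^2.

D is the region x^2 + y^2 ≤ 9. Evaluating the double integral:

In polar coordinates (x = r cos θ, y = r sin θ, dA = r dr dθ) the integrand becomes 18r^2cos(θ)^2, so

    ∬_D (18x^2) dA = ∫_0^{2π} ∫_0^{3} (18r^2cos(θ)^2) · r dr dθ.

Inner (r from 0 to 3): 729cos(θ)^2/2.
Outer (θ from 0 to 2π): 729π/2.

Therefore ∮_C P dx + Q dy = 729π/2.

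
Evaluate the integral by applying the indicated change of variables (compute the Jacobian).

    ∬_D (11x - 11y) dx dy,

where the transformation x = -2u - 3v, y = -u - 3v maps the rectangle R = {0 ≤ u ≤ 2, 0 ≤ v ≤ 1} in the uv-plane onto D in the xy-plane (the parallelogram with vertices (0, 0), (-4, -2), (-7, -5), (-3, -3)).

Compute the Jacobian determinant of (x, y) with respect to (u, v):

    ∂(x,y)/∂(u,v) = | -2  -3 | = (-2)(-3) - (-3)(-1) = 3.
                   | -1  -3 |

Its absolute value is |J| = 3 (the area scaling factor).

Substituting x = -2u - 3v, y = -u - 3v into the integrand,

    11x - 11y → -11u,

so the integral becomes

    ∬_R (-11u) · |J| du dv = ∫_0^2 ∫_0^1 (-33u) dv du.

Inner (v): -33u.
Outer (u): -66.

Therefore ∬_D (11x - 11y) dx dy = -66.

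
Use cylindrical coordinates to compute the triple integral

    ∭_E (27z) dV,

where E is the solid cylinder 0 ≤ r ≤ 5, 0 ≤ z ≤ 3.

In cylindrical coordinates, x = r cos(θ), y = r sin(θ), z = z, and dV = r dr dθ dz.

The integrand becomes 27z, so

    ∭_E (27z) dV = ∫_{0}^{2π} ∫_{0}^{5} ∫_{0}^{3} (27z) · r dz dr dθ.

Inner (z): 243r/2.
Middle (r from 0 to 5): 6075/4.
Outer (θ): 6075π/2.

Therefore the triple integral equals 6075π/2.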